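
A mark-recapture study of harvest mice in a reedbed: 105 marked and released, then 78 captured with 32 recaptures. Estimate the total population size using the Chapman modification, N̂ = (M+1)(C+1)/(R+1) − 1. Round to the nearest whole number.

N̂ = (105+1)(78+1)/(32+1) − 1 = 106·79/33 − 1
= 8374/33 − 1 ≈ 253.8 − 1 ≈ 252.8 → 253

N ≈ 253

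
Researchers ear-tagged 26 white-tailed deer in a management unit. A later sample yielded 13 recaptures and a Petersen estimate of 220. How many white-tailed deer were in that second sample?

C = 110

From N = M·C/R: C = N·R / M = 220·13 / 26 = 2860 / 26 = 110.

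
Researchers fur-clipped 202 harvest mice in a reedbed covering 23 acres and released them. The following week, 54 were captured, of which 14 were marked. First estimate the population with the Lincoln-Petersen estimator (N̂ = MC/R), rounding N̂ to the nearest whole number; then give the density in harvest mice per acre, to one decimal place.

N̂ = 202·54/14 = 10908/14 ≈ 779.1 → 779
Density = N̂ / area = 779 / 23 ≈ 33.87 → 33.9 per acre

density ≈ 33.9 harvest mice per acre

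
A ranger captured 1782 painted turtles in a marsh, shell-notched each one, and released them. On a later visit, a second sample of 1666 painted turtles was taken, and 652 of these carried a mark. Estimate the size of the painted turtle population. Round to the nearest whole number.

If marked individuals mix randomly, R/C ≈ M/N, giving N ≈ M·C/R.
N = (1782 × 1666) / 652 = 2968812 / 652 ≈ 4553.4 → 4553

N ≈ 4553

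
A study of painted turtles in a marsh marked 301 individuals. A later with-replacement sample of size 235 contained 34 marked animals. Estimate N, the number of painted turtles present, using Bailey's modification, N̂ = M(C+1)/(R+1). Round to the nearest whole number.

N̂ = 301·(235+1)/(34+1) = 301·236/35 = 71036/35 ≈ 2029.6 → 2030

N ≈ 2030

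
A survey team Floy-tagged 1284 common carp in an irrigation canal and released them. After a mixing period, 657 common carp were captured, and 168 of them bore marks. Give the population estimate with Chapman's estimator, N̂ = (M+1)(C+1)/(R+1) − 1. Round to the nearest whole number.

N̂ = (1284+1)(657+1)/(168+1) − 1 = 1285·658/169 − 1
= 845530/169 − 1 ≈ 5003.1 − 1 ≈ 5002.1 → 5002

N ≈ 5002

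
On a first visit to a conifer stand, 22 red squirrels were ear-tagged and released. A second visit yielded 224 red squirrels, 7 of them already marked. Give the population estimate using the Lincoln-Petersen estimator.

The marked fraction in the recapture sample should equal the marked fraction in the population: 7/224 = 22/N.
N = (22 × 224) / 7 = 4928 / 7 = 704

N = 704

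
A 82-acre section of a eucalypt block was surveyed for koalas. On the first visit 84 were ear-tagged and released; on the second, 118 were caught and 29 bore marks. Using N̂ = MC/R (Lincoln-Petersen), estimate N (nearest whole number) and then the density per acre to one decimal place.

density ≈ 4.2 koalas per acre

N̂ = 84·118/29 = 9912/29 ≈ 341.8 → 342
Density = N̂ / area = 342 / 82 ≈ 4.17 → 4.2 per acre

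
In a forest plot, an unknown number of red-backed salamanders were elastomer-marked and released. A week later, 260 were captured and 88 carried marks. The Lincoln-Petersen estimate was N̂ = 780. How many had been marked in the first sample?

M = 264

From N = M·C/R: M = N·R / C = 780·88 / 260 = 68640 / 260 = 264.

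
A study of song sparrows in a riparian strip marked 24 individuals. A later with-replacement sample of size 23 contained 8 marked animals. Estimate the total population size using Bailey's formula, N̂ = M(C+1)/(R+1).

N̂ = 24·(23+1)/(8+1) = 24·24/9 = 576/9 = 64

N = 64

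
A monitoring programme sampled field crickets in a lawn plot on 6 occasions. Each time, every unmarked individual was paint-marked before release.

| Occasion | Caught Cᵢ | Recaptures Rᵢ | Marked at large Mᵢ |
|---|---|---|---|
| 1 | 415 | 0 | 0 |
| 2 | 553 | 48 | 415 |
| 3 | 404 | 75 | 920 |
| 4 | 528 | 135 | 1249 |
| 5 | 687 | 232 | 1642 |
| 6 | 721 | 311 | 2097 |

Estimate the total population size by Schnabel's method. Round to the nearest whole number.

Σ MᵢCᵢ = 0·415 + 415·553 + 920·404 + 1249·528 + 1642·687 + 2097·721 = 0 + 229495 + 371680 + 659472 + 1128054 + 1511937 = 3900638
Σ Rᵢ = 0 + 48 + 75 + 135 + 232 + 311 = 801
N̂ = 3900638 / 801 ≈ 4869.7 → 4870

N ≈ 4870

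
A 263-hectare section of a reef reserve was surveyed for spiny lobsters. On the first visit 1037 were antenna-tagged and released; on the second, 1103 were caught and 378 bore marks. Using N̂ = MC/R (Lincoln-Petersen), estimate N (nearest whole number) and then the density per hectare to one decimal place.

density ≈ 11.5 spiny lobsters per hectare

N̂ = 1037·1103/378 = 1143811/378 ≈ 3026.0 → 3026
Density = N̂ / area = 3026 / 263 ≈ 11.51 → 11.5 per hectare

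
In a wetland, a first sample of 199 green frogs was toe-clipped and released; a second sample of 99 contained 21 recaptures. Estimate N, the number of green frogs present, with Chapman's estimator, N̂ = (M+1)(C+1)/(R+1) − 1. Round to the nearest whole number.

N ≈ 908

N̂ = (199+1)(99+1)/(21+1) − 1 = 200·100/22 − 1
= 20000/22 − 1 ≈ 909.1 − 1 ≈ 908.1 → 908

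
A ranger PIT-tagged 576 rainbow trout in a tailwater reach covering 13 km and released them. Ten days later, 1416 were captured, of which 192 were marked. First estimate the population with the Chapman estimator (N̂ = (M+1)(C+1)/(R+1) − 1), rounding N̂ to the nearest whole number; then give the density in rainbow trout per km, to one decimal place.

density ≈ 325.8 rainbow trout per km

N̂ = 577·1417/193 − 1 = 817609/193 − 1 ≈ 4235.3 → 4235
Density = N̂ / area = 4235 / 13 ≈ 325.77 → 325.8 per km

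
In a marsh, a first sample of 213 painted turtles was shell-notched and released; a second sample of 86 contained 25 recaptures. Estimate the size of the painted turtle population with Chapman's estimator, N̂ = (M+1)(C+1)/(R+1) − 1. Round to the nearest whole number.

N̂ = (213+1)(86+1)/(25+1) − 1 = 214·87/26 − 1
= 18618/26 − 1 ≈ 716.1 − 1 ≈ 715.1 → 715

N ≈ 715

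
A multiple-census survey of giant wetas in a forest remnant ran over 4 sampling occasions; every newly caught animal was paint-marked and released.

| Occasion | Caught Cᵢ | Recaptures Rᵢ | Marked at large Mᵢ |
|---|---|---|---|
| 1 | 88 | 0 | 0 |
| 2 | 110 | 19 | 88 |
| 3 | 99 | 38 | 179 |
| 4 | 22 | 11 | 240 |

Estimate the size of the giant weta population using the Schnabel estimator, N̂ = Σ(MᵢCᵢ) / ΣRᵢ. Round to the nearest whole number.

N ≈ 481

Σ MᵢCᵢ = 0·88 + 88·110 + 179·99 + 240·22 = 0 + 9680 + 17721 + 5280 = 32681
Σ Rᵢ = 0 + 19 + 38 + 11 = 68
N̂ = 32681 / 68 ≈ 480.6 → 481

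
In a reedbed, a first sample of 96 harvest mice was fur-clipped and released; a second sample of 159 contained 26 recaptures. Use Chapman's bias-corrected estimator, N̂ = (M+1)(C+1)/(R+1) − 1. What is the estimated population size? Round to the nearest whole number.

N̂ = (96+1)(159+1)/(26+1) − 1 = 97·160/27 − 1
= 15520/27 − 1 ≈ 574.8 − 1 ≈ 573.8 → 574

N ≈ 574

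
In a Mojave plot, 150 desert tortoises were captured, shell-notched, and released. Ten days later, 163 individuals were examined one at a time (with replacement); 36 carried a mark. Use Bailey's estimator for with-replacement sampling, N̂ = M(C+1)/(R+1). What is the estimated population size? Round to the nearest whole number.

N ≈ 665

N̂ = 150·(163+1)/(36+1) = 150·164/37 = 24600/37 ≈ 664.9 → 665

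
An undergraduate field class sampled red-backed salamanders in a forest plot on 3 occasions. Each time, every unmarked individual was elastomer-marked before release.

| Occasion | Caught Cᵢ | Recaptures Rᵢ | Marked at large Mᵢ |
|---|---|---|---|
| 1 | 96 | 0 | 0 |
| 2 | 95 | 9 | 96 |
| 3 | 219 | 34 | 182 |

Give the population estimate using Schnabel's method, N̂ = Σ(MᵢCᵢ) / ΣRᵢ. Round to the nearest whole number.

Σ MᵢCᵢ = 0·96 + 96·95 + 182·219 = 0 + 9120 + 39858 = 48978
Σ Rᵢ = 0 + 9 + 34 = 43
N̂ = 48978 / 43 ≈ 1139.0 → 1139

N ≈ 1139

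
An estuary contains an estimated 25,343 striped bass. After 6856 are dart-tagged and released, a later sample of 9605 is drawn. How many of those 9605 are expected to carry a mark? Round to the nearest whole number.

The marked fraction of the population is 6856/25343, so in a sample of 9605 expect C·(M/N) marked.
E[R] = 6856 × 9605 / 25343 = 65851880 / 25343 ≈ 2598.4 → 2598

expected recaptures ≈ 2598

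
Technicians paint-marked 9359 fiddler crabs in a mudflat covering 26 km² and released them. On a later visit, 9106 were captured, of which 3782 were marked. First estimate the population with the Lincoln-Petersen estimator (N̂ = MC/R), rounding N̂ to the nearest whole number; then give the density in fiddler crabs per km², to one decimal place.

N̂ = 9359·9106/3782 = 85223054/3782 ≈ 22533.9 → 22534
Density = N̂ / area = 22534 / 26 ≈ 866.69 → 866.7 per km²

density ≈ 866.7 fiddler crabs per km²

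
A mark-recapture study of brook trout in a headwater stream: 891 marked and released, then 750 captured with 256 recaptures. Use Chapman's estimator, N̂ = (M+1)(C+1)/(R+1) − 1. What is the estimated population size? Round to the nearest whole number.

N ≈ 2606

N̂ = (891+1)(750+1)/(256+1) − 1 = 892·751/257 − 1
= 669892/257 − 1 ≈ 2606.6 − 1 ≈ 2605.6 → 2606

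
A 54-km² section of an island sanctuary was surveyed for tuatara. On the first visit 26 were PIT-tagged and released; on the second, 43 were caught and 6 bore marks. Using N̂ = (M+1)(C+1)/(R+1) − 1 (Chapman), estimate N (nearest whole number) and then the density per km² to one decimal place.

density ≈ 3.1 tuatara per km²

N̂ = 27·44/7 − 1 = 1188/7 − 1 ≈ 168.7 → 169
Density = N̂ / area = 169 / 54 ≈ 3.13 → 3.1 per km²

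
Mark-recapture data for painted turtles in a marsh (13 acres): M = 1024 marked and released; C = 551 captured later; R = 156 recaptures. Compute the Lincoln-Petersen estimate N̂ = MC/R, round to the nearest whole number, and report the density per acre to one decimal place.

density ≈ 278.2 painted turtles per acre

N̂ = 1024·551/156 = 564224/156 ≈ 3616.8 → 3617
Density = N̂ / area = 3617 / 13 ≈ 278.23 → 278.2 per acre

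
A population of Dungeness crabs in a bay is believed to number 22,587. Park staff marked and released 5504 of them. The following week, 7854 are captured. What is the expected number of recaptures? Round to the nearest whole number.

Expected recaptures E[R] = M·C / N.
E[R] = 5504 × 7854 / 22587 = 43228416 / 22587 ≈ 1913.9 → 1914

expected recaptures ≈ 1914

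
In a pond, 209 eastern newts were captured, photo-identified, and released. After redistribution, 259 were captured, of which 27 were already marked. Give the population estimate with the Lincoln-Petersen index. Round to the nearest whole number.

If marked individuals mix randomly, R/C ≈ M/N, giving N ≈ M·C/R.
N = (209 × 259) / 27 = 54131 / 27 ≈ 2004.9 → 2005

N ≈ 2005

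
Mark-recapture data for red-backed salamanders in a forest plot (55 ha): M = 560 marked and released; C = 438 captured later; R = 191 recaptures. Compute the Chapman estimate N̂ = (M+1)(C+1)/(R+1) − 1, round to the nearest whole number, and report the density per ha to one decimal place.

N̂ = 561·439/192 − 1 = 246279/192 − 1 ≈ 1281.7 → 1282
Density = N̂ / area = 1282 / 55 ≈ 23.31 → 23.3 per ha

density ≈ 23.3 red-backed salamanders per ha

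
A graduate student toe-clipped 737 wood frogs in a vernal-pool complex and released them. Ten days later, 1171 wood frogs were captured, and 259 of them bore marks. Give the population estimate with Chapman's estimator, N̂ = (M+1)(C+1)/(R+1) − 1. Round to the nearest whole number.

N̂ = (737+1)(1171+1)/(259+1) − 1 = 738·1172/260 − 1
= 864936/260 − 1 ≈ 3326.7 − 1 ≈ 3325.7 → 3326

N ≈ 3326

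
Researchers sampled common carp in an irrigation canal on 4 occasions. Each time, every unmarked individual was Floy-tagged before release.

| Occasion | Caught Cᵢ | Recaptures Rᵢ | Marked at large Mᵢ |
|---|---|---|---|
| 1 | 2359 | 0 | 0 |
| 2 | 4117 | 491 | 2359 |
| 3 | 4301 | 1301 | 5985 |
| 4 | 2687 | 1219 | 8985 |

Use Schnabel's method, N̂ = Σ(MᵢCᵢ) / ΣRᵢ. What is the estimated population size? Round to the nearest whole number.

N ≈ 19,793

Σ MᵢCᵢ = 0·2359 + 2359·4117 + 5985·4301 + 8985·2687 = 0 + 9712003 + 25741485 + 24142695 = 59596183
Σ Rᵢ = 0 + 491 + 1301 + 1219 = 3011
N̂ = 59596183 / 3011 ≈ 19792.8 → 19793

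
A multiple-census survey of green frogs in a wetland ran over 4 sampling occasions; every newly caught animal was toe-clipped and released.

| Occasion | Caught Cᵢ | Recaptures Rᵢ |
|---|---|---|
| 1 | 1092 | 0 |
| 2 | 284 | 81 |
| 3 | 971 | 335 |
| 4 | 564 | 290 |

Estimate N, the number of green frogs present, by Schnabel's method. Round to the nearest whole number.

Marked at large before each occasion: Mᵢ = Σⱼ<ᵢ (Cⱼ − Rⱼ) → M1=0, M2=1092, M3=1295, M4=1931
Σ MᵢCᵢ = 0·1092 + 1092·284 + 1295·971 + 1931·564 = 0 + 310128 + 1257445 + 1089084 = 2656657
Σ Rᵢ = 0 + 81 + 335 + 290 = 706
N̂ = 2656657 / 706 ≈ 3763.0 → 3763

N ≈ 3763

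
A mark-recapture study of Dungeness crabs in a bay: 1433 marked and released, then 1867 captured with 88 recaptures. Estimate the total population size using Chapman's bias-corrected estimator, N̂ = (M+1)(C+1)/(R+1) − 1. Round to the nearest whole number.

N ≈ 30,097

N̂ = (1433+1)(1867+1)/(88+1) − 1 = 1434·1868/89 − 1
= 2678712/89 − 1 ≈ 30097.9 − 1 ≈ 30096.9 → 30097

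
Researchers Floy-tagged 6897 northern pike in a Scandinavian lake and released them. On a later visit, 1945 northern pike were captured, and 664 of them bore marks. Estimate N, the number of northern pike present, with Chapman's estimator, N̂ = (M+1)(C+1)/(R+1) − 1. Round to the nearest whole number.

N̂ = (6897+1)(1945+1)/(664+1) − 1 = 6898·1946/665 − 1
= 13423508/665 − 1 ≈ 20185.7 − 1 ≈ 20184.7 → 20185

N ≈ 20,185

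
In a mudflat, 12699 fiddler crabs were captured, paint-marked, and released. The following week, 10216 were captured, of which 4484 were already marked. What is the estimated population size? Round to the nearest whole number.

N ≈ 28,932

The marked fraction in the recapture sample should equal the marked fraction in the population: 4484/10216 = 12699/N.
N = (12699 × 10216) / 4484 = 129732984 / 4484 ≈ 28932.4 → 28932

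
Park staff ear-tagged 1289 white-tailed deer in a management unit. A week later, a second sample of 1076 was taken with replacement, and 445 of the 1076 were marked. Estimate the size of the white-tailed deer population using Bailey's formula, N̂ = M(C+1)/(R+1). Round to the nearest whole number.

N ≈ 3113

N̂ = 1289·(1076+1)/(445+1) = 1289·1077/446 = 1388253/446 ≈ 3112.7 → 3113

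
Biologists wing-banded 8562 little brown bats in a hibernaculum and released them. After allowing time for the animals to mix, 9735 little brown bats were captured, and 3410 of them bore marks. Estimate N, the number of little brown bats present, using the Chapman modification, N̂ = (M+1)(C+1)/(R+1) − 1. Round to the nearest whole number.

N ≈ 24,440

N̂ = (8562+1)(9735+1)/(3410+1) − 1 = 8563·9736/3411 − 1
= 83369368/3411 − 1 ≈ 24441.3 − 1 ≈ 24440.3 → 24440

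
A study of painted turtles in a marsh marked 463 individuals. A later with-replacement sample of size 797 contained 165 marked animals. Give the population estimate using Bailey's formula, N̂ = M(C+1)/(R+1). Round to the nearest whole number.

N̂ = 463·(797+1)/(165+1) = 463·798/166 = 369474/166 ≈ 2225.7 → 2226

N ≈ 2226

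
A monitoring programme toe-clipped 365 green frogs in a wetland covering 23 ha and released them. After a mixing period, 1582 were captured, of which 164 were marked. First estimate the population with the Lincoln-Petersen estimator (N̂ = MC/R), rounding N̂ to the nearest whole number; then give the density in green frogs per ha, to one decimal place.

density ≈ 153.1 green frogs per ha

N̂ = 365·1582/164 = 577430/164 ≈ 3520.9 → 3521
Density = N̂ / area = 3521 / 23 ≈ 153.09 → 153.1 per ha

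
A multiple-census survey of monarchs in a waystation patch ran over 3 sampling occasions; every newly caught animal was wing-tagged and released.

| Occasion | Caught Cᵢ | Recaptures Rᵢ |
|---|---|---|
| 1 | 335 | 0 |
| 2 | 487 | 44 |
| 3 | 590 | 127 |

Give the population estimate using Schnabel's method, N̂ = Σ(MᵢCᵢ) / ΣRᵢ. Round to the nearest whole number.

N ≈ 3638

Marked at large before each occasion: Mᵢ = Σⱼ<ᵢ (Cⱼ − Rⱼ) → M1=0, M2=335, M3=778
Σ MᵢCᵢ = 0·335 + 335·487 + 778·590 = 0 + 163145 + 459020 = 622165
Σ Rᵢ = 0 + 44 + 127 = 171
N̂ = 622165 / 171 ≈ 3638.4 → 3638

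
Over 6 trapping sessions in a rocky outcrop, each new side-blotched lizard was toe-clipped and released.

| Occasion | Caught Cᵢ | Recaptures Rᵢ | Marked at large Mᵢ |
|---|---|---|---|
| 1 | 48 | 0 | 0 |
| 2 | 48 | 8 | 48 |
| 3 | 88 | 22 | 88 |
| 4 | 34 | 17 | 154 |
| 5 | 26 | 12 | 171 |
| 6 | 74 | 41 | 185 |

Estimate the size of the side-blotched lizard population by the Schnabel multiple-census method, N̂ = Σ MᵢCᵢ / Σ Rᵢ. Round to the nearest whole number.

N ≈ 334

Σ MᵢCᵢ = 0·48 + 48·48 + 88·88 + 154·34 + 171·26 + 185·74 = 0 + 2304 + 7744 + 5236 + 4446 + 13690 = 33420
Σ Rᵢ = 0 + 8 + 22 + 17 + 12 + 41 = 100
N̂ = 33420 / 100 ≈ 334.2 → 334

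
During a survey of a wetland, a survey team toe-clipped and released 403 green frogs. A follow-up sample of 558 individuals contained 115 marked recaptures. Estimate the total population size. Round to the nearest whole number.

N ≈ 1955

N = (403 × 558) / 115 = 224874 / 115 ≈ 1955.4 → 1955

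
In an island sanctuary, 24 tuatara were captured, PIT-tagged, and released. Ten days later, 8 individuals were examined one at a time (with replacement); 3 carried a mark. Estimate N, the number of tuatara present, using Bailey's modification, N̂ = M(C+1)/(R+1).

N = 54

N̂ = 24·(8+1)/(3+1) = 24·9/4 = 216/4 = 54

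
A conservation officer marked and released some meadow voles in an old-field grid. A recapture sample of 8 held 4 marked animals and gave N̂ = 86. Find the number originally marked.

From N = M·C/R: M = N·R / C = 86·4 / 8 = 344 / 8 = 43.

M = 43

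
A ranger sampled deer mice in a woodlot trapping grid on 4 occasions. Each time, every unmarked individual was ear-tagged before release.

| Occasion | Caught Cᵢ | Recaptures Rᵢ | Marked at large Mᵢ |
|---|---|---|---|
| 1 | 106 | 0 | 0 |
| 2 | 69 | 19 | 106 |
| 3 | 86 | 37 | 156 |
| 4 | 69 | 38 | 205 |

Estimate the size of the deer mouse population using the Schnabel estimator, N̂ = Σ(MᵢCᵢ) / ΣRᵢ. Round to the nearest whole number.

Σ MᵢCᵢ = 0·106 + 106·69 + 156·86 + 205·69 = 0 + 7314 + 13416 + 14145 = 34875
Σ Rᵢ = 0 + 19 + 37 + 38 = 94
N̂ = 34875 / 94 ≈ 371.0 → 371

N ≈ 371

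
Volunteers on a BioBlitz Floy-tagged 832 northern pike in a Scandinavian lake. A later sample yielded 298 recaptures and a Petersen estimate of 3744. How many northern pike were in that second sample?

From N = M·C/R: C = N·R / M = 3744·298 / 832 = 1115712 / 832 = 1341.

C = 1341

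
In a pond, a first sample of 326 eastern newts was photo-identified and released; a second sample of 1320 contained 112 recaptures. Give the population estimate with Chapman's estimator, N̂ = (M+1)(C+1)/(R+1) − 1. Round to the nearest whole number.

N̂ = (326+1)(1320+1)/(112+1) − 1 = 327·1321/113 − 1
= 431967/113 − 1 ≈ 3822.7 − 1 ≈ 3821.7 → 3822

N ≈ 3822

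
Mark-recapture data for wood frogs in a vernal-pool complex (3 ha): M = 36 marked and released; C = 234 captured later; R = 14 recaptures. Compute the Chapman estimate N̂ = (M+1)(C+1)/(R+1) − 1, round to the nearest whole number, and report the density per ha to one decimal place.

density ≈ 193.0 wood frogs per ha

N̂ = 37·235/15 − 1 = 8695/15 − 1 ≈ 578.7 → 579
Density = N̂ / area = 579 / 3 = 193.0 per ha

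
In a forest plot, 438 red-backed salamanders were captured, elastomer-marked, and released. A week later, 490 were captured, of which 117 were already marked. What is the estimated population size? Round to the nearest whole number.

N ≈ 1834

N = (438 × 490) / 117 = 214620 / 117 ≈ 1834.4 → 1834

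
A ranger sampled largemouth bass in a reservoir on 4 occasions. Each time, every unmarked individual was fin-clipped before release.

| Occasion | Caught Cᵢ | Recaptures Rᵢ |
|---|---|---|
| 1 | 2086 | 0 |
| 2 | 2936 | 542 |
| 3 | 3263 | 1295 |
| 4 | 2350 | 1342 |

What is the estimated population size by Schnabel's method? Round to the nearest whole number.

N ≈ 11,291

Marked at large before each occasion: Mᵢ = Σⱼ<ᵢ (Cⱼ − Rⱼ) → M1=0, M2=2086, M3=4480, M4=6448
Σ MᵢCᵢ = 0·2086 + 2086·2936 + 4480·3263 + 6448·2350 = 0 + 6124496 + 14618240 + 15152800 = 35895536
Σ Rᵢ = 0 + 542 + 1295 + 1342 = 3179
N̂ = 35895536 / 3179 ≈ 11291.46 → 11291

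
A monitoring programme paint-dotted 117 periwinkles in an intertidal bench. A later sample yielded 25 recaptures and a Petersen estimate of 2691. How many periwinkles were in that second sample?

C = 575

From N = M·C/R: C = N·R / M = 2691·25 / 117 = 67275 / 117 = 575.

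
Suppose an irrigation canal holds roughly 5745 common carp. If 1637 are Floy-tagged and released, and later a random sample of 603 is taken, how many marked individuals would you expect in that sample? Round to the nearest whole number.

expected recaptures ≈ 172

Expected recaptures E[R] = M·C / N.
E[R] = 1637 × 603 / 5745 = 987111 / 5745 ≈ 171.8 → 172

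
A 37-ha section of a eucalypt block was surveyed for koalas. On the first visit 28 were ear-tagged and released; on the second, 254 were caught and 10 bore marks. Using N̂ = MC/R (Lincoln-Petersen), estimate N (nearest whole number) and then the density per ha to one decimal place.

density ≈ 19.2 koalas per ha

N̂ = 28·254/10 = 7112/10 ≈ 711.2 → 711
Density = N̂ / area = 711 / 37 ≈ 19.22 → 19.2 per ha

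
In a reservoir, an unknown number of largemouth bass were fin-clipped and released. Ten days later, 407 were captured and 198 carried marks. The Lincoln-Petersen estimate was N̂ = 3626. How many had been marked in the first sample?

M = 1764

From N = M·C/R: M = N·R / C = 3626·198 / 407 = 717948 / 407 = 1764.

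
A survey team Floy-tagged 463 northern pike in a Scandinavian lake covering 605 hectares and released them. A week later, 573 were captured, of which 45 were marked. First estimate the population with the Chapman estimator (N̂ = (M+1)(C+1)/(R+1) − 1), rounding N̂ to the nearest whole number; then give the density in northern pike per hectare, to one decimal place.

density ≈ 9.6 northern pike per hectare

N̂ = 464·574/46 − 1 = 266336/46 − 1 ≈ 5788.9 → 5789
Density = N̂ / area = 5789 / 605 ≈ 9.57 → 9.6 per hectare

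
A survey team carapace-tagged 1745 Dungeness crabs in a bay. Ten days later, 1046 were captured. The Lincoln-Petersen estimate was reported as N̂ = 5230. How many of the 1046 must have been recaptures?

R = 349

From N = M·C/R: R = M·C / N = 1745·1046 / 5230 = 1825270 / 5230 = 349.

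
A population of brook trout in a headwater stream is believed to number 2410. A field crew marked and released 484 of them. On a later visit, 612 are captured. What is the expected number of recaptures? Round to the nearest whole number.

Expected recaptures E[R] = M·C / N.
E[R] = 484 × 612 / 2410 = 296208 / 2410 ≈ 122.9 → 123

expected recaptures ≈ 123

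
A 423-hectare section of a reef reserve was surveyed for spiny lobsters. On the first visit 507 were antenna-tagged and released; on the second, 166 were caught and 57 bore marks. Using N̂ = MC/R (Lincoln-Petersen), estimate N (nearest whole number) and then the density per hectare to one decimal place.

density ≈ 3.5 spiny lobsters per hectare

N̂ = 507·166/57 = 84162/57 ≈ 1476.5 → 1477
Density = N̂ / area = 1477 / 423 ≈ 3.49 → 3.5 per hectare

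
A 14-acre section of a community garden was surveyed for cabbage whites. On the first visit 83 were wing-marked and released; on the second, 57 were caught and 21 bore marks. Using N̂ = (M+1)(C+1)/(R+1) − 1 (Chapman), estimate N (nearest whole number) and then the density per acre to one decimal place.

N̂ = 84·58/22 − 1 = 4872/22 − 1 ≈ 220.45 → 220
Density = N̂ / area = 220 / 14 ≈ 15.71 → 15.7 per acre

density ≈ 15.7 cabbage whites per acre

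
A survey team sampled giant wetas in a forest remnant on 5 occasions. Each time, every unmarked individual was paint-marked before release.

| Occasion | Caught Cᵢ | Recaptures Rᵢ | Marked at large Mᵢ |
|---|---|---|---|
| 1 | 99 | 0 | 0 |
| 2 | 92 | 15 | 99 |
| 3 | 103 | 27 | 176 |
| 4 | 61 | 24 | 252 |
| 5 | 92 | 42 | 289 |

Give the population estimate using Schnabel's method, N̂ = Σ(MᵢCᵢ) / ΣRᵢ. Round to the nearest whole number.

Σ MᵢCᵢ = 0·99 + 99·92 + 176·103 + 252·61 + 289·92 = 0 + 9108 + 18128 + 15372 + 26588 = 69196
Σ Rᵢ = 0 + 15 + 27 + 24 + 42 = 108
N̂ = 69196 / 108 ≈ 640.7 → 641

N ≈ 641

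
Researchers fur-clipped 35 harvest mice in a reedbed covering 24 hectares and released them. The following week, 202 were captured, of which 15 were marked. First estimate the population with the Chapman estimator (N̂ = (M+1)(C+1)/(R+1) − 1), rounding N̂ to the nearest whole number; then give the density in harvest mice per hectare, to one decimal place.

density ≈ 19.0 harvest mice per hectare

N̂ = 36·203/16 − 1 = 7308/16 − 1 ≈ 455.8 → 456
Density = N̂ / area = 456 / 24 = 19.0 per hectare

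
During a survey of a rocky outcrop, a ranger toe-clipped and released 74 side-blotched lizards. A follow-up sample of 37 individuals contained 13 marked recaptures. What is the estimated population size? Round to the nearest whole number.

If marked individuals mix randomly, R/C ≈ M/N, giving N ≈ M·C/R.
N = (74 × 37) / 13 = 2738 / 13 ≈ 210.6 → 211

N ≈ 211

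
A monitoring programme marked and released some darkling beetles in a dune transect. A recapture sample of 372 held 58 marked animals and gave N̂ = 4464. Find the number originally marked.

From N = M·C/R: M = N·R / C = 4464·58 / 372 = 258912 / 372 = 696.

M = 696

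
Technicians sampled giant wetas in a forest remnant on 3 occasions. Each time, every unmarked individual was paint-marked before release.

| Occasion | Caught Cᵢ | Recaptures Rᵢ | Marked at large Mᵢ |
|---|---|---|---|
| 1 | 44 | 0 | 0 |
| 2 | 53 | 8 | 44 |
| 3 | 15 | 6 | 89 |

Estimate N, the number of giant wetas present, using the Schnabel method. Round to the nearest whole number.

Σ MᵢCᵢ = 0·44 + 44·53 + 89·15 = 0 + 2332 + 1335 = 3667
Σ Rᵢ = 0 + 8 + 6 = 14
N̂ = 3667 / 14 ≈ 261.9 → 262

N ≈ 262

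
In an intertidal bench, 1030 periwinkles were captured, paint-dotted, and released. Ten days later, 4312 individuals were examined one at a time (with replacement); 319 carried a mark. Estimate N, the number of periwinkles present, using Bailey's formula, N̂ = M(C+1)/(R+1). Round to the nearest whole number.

N ≈ 13,882

N̂ = 1030·(4312+1)/(319+1) = 1030·4313/320 = 4442390/320 ≈ 13882.47 → 13882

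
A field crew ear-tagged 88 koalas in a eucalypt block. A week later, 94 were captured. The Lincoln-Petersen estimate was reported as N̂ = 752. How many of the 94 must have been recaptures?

From N = M·C/R: R = M·C / N = 88·94 / 752 = 8272 / 752 = 11.

R = 11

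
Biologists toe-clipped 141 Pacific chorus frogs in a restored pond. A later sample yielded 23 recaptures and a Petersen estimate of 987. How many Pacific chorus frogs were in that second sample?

From N = M·C/R: C = N·R / M = 987·23 / 141 = 22701 / 141 = 161.

C = 161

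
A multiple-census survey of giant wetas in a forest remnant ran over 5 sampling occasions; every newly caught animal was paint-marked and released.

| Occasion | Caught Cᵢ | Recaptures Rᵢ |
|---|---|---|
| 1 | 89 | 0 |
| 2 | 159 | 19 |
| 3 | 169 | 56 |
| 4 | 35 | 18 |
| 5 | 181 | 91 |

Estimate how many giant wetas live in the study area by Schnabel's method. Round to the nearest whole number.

Marked at large before each occasion: Mᵢ = Σⱼ<ᵢ (Cⱼ − Rⱼ) → M1=0, M2=89, M3=229, M4=342, M5=359
Σ MᵢCᵢ = 0·89 + 89·159 + 229·169 + 342·35 + 359·181 = 0 + 14151 + 38701 + 11970 + 64979 = 129801
Σ Rᵢ = 0 + 19 + 56 + 18 + 91 = 184
N̂ = 129801 / 184 ≈ 705.4 → 705

N ≈ 705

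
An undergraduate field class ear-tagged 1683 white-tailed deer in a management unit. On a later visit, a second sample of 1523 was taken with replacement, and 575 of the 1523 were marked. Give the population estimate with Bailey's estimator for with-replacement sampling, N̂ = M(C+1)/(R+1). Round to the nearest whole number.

N ≈ 4453

N̂ = 1683·(1523+1)/(575+1) = 1683·1524/576 = 2564892/576 ≈ 4452.9 → 4453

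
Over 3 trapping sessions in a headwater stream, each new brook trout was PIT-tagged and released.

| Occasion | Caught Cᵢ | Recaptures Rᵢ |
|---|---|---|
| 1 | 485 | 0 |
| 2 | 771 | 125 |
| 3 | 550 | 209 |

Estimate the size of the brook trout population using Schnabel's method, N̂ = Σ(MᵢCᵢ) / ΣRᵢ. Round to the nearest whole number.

N ≈ 2982

Marked at large before each occasion: Mᵢ = Σⱼ<ᵢ (Cⱼ − Rⱼ) → M1=0, M2=485, M3=1131
Σ MᵢCᵢ = 0·485 + 485·771 + 1131·550 = 0 + 373935 + 622050 = 995985
Σ Rᵢ = 0 + 125 + 209 = 334
N̂ = 995985 / 334 ≈ 2982.0 → 2982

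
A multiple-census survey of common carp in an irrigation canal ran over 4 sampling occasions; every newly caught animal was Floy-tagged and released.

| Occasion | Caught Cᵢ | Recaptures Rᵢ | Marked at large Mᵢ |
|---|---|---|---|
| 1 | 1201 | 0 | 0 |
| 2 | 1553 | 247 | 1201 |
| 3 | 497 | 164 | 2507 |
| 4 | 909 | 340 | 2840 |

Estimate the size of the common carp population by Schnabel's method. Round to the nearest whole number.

Σ MᵢCᵢ = 0·1201 + 1201·1553 + 2507·497 + 2840·909 = 0 + 1865153 + 1245979 + 2581560 = 5692692
Σ Rᵢ = 0 + 247 + 164 + 340 = 751
N̂ = 5692692 / 751 ≈ 7580.1 → 7580

N ≈ 7580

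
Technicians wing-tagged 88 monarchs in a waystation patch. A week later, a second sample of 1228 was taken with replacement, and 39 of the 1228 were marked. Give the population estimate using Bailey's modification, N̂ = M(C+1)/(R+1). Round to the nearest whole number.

N ≈ 2704

N̂ = 88·(1228+1)/(39+1) = 88·1229/40 = 108152/40 ≈ 2703.8 → 2704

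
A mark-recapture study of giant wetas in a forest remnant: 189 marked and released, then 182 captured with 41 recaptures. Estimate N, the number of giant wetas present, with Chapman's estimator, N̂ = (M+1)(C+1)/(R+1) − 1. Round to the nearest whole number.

N̂ = (189+1)(182+1)/(41+1) − 1 = 190·183/42 − 1
= 34770/42 − 1 ≈ 827.9 − 1 ≈ 826.9 → 827

N ≈ 827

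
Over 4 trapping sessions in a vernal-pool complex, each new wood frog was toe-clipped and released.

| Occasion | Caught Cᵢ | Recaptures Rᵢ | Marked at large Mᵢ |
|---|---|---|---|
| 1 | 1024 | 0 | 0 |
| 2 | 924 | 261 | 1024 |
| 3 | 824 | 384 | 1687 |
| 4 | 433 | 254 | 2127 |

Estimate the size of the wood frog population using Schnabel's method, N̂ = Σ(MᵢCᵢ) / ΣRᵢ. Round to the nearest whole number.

N ≈ 3623

Σ MᵢCᵢ = 0·1024 + 1024·924 + 1687·824 + 2127·433 = 0 + 946176 + 1390088 + 920991 = 3257255
Σ Rᵢ = 0 + 261 + 384 + 254 = 899
N̂ = 3257255 / 899 ≈ 3623.2 → 3623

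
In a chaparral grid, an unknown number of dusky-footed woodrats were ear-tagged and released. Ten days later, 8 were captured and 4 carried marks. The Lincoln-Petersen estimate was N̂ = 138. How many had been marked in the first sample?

From N = M·C/R: M = N·R / C = 138·4 / 8 = 552 / 8 = 69.

M = 69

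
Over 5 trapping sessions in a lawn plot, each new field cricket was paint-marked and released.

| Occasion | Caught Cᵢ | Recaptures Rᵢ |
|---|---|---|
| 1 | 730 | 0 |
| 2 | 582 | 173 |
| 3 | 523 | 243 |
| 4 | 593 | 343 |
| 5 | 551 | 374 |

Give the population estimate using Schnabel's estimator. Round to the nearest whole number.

N ≈ 2455

Marked at large before each occasion: Mᵢ = Σⱼ<ᵢ (Cⱼ − Rⱼ) → M1=0, M2=730, M3=1139, M4=1419, M5=1669
Σ MᵢCᵢ = 0·730 + 730·582 + 1139·523 + 1419·593 + 1669·551 = 0 + 424860 + 595697 + 841467 + 919619 = 2781643
Σ Rᵢ = 0 + 173 + 243 + 343 + 374 = 1133
N̂ = 2781643 / 1133 ≈ 2455.1 → 2455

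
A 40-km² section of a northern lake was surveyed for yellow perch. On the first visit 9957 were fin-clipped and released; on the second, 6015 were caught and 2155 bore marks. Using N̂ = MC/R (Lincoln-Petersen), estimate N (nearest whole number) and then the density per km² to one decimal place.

density ≈ 694.8 yellow perch per km²

N̂ = 9957·6015/2155 = 59891355/2155 ≈ 27791.8 → 27792
Density = N̂ / area = 27792 / 40 ≈ 694.80 → 694.8 per km²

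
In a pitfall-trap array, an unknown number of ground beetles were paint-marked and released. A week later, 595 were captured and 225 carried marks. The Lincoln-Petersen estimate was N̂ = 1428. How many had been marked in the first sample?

From N = M·C/R: M = N·R / C = 1428·225 / 595 = 321300 / 595 = 540.

M = 540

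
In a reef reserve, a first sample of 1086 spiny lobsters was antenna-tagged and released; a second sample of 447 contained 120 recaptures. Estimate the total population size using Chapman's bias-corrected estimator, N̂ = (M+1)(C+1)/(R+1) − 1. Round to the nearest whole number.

N̂ = (1086+1)(447+1)/(120+1) − 1 = 1087·448/121 − 1
= 486976/121 − 1 ≈ 4024.6 − 1 ≈ 4023.6 → 4024

N ≈ 4024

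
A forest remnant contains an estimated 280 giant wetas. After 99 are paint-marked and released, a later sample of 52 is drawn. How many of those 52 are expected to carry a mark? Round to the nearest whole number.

Expected recaptures E[R] = M·C / N.
E[R] = 99 × 52 / 280 = 5148 / 280 ≈ 18.4 → 18

expected recaptures ≈ 18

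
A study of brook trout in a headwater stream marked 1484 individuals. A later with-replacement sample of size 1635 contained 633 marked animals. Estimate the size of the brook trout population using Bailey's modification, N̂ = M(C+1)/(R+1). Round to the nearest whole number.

N̂ = 1484·(1635+1)/(633+1) = 1484·1636/634 = 2427824/634 ≈ 3829.4 → 3829

N ≈ 3829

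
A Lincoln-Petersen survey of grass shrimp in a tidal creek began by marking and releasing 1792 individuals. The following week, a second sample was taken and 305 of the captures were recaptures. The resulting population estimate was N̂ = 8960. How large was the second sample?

From N = M·C/R: C = N·R / M = 8960·305 / 1792 = 2732800 / 1792 = 1525.

C = 1525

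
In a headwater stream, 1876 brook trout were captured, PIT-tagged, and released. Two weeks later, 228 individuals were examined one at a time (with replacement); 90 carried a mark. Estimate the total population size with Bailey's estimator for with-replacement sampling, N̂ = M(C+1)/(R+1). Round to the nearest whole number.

N ≈ 4721

N̂ = 1876·(228+1)/(90+1) = 1876·229/91 = 429604/91 ≈ 4720.9 → 4721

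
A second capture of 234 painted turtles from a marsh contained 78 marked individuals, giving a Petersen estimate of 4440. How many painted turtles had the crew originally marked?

From N = M·C/R: M = N·R / C = 4440·78 / 234 = 346320 / 234 = 1480.

M = 1480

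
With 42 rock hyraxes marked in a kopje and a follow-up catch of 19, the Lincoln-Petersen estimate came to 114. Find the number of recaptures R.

R = 7

From N = M·C/R: R = M·C / N = 42·19 / 114 = 798 / 114 = 7.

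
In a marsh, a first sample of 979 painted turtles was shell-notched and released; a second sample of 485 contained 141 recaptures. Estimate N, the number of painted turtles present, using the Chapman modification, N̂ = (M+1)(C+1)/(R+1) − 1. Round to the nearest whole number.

N̂ = (979+1)(485+1)/(141+1) − 1 = 980·486/142 − 1
= 476280/142 − 1 ≈ 3354.1 − 1 ≈ 3353.1 → 3353

N ≈ 3353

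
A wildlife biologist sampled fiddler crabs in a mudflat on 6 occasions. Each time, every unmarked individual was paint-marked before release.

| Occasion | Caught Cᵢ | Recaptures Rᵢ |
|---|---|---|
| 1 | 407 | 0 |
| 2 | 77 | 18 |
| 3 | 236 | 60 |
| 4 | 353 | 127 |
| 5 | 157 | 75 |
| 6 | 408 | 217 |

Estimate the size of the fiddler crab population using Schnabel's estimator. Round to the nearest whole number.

Marked at large before each occasion: Mᵢ = Σⱼ<ᵢ (Cⱼ − Rⱼ) → M1=0, M2=407, M3=466, M4=642, M5=868, M6=950
Σ MᵢCᵢ = 0·407 + 407·77 + 466·236 + 642·353 + 868·157 + 950·408 = 0 + 31339 + 109976 + 226626 + 136276 + 387600 = 891817
Σ Rᵢ = 0 + 18 + 60 + 127 + 75 + 217 = 497
N̂ = 891817 / 497 ≈ 1794.4 → 1794

N ≈ 1794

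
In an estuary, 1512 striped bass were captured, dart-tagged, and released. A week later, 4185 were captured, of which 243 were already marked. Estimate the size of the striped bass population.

N = (1512 × 4185) / 243 = 6327720 / 243 = 26040

N = 26,040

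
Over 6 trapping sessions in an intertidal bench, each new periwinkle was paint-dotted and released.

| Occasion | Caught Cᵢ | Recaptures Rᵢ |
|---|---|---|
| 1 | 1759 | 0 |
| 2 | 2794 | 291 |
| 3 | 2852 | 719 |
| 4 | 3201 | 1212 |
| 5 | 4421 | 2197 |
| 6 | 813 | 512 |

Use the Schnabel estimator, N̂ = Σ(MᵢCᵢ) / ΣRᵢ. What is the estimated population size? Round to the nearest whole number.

N ≈ 16,879

Marked at large before each occasion: Mᵢ = Σⱼ<ᵢ (Cⱼ − Rⱼ) → M1=0, M2=1759, M3=4262, M4=6395, M5=8384, M6=10608
Σ MᵢCᵢ = 0·1759 + 1759·2794 + 4262·2852 + 6395·3201 + 8384·4421 + 10608·813 = 0 + 4914646 + 12155224 + 20470395 + 37065664 + 8624304 = 83230233
Σ Rᵢ = 0 + 291 + 719 + 1212 + 2197 + 512 = 4931
N̂ = 83230233 / 4931 ≈ 16879.0 → 16879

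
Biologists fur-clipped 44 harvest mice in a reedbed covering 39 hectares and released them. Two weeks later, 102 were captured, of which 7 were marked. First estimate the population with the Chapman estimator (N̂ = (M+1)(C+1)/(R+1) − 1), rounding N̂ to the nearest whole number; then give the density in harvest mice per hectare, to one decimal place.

density ≈ 14.8 harvest mice per hectare

N̂ = 45·103/8 − 1 = 4635/8 − 1 ≈ 578.4 → 578
Density = N̂ / area = 578 / 39 ≈ 14.82 → 14.8 per hectare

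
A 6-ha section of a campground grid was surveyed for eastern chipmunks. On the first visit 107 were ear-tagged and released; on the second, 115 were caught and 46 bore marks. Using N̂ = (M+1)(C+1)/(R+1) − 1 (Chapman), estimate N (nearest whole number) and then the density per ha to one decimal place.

N̂ = 108·116/47 − 1 = 12528/47 − 1 ≈ 265.6 → 266
Density = N̂ / area = 266 / 6 ≈ 44.33 → 44.3 per ha

density ≈ 44.3 eastern chipmunks per ha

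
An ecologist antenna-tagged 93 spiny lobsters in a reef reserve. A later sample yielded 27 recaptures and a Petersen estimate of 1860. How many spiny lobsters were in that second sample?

C = 540

From N = M·C/R: C = N·R / M = 1860·27 / 93 = 50220 / 93 = 540.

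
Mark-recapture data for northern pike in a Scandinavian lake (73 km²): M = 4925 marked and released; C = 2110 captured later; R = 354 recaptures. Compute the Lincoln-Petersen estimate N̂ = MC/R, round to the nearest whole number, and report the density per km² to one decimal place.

density ≈ 402.1 northern pike per km²

N̂ = 4925·2110/354 = 10391750/354 ≈ 29355.2 → 29355
Density = N̂ / area = 29355 / 73 ≈ 402.12 → 402.1 per km²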